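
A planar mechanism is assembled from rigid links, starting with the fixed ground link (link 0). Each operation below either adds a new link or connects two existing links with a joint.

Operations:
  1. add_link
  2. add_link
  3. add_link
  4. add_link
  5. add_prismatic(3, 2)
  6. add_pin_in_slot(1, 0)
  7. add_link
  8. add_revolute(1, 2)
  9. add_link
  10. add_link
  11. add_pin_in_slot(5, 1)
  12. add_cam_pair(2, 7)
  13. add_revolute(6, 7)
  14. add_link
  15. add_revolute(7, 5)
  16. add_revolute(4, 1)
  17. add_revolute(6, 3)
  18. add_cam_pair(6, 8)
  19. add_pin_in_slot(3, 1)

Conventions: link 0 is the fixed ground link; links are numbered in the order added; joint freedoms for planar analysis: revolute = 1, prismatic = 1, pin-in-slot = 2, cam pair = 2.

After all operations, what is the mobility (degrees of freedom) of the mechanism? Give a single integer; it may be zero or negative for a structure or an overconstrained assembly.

L=1 J1=0 J2=0
add link → L=2 J1=0 J2=0
add link → L=3 J1=0 J2=0
add link → L=4 J1=0 J2=0
add link → L=5 J1=0 J2=0
P@3,2 dof=1 J1 → L=5 J1=1 J2=0
PS@1,0 dof=2 J2 → L=5 J1=1 J2=1
add link → L=6 J1=1 J2=1
R@1,2 dof=1 J1 → L=6 J1=2 J2=1
add link → L=7 J1=2 J2=1
add link → L=8 J1=2 J2=1
PS@5,1 dof=2 J2 → L=8 J1=2 J2=2
C@2,7 dof=2 J2 → L=8 J1=2 J2=3
R@6,7 dof=1 J1 → L=8 J1=3 J2=3
add link → L=9 J1=3 J2=3
R@7,5 dof=1 J1 → L=9 J1=4 J2=3
R@4,1 dof=1 J1 → L=9 J1=5 J2=3
R@6,3 dof=1 J1 → L=9 J1=6 J2=3
C@6,8 dof=2 J2 → L=9 J1=6 J2=4
PS@3,1 dof=2 J2 → L=9 J1=6 J2=5
M=3(L−1)−2J1−J2=3·8−2·6−5=7

M = 7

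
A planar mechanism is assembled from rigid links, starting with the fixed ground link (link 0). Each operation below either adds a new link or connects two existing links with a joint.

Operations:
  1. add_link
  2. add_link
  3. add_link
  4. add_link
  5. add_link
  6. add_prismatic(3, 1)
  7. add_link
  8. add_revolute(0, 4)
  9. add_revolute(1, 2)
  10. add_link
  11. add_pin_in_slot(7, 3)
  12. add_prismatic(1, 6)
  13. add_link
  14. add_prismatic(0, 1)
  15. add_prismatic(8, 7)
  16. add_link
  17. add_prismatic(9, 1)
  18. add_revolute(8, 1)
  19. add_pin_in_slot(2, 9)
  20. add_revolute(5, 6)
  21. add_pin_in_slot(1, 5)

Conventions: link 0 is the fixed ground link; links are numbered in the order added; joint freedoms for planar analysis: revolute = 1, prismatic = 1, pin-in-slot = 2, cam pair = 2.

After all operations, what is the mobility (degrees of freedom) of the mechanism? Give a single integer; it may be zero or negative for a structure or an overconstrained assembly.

(L,J1,J2)=(1,0,0); link0 fixed
link1: (2,0,0)
link2: (3,0,0)
link3: (4,0,0)
link4: (5,0,0)
link5: (6,0,0)
P 3-1 [J1]: (6,1,0)
link6: (7,1,0)
R 0-4 [J1]: (7,2,0)
R 1-2 [J1]: (7,3,0)
link7: (8,3,0)
PS 7-3 [J2]: (8,3,1)
P 1-6 [J1]: (8,4,1)
link8: (9,4,1)
P 0-1 [J1]: (9,5,1)
P 8-7 [J1]: (9,6,1)
link9: (10,6,1)
P 9-1 [J1]: (10,7,1)
R 8-1 [J1]: (10,8,1)
PS 2-9 [J2]: (10,8,2)
R 5-6 [J1]: (10,9,2)
PS 1-5 [J2]: (10,9,3)
Grübler: 3·9 − 2·9 − 3 = 6

M = 6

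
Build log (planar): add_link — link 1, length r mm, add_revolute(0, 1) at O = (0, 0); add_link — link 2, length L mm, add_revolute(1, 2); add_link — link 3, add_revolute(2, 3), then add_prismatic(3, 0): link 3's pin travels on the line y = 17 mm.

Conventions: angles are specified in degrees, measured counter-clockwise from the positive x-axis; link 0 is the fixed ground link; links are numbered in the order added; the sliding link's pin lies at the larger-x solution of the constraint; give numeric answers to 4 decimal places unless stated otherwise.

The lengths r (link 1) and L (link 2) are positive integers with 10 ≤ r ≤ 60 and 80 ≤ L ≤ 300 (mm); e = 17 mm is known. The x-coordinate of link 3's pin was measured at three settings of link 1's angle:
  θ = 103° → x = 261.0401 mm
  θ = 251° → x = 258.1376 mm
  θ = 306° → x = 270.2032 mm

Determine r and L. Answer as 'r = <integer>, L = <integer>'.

constraint per measurement: (x − r cos θ)² + (r sin θ − e)² = L²
subtracting the θ₁ and θ₂ equations cancels the r² and L² terms:
r = (x₁² − x₂²) / (2[(x₁cos θ₁ + e sin θ₁) − (x₂cos θ₂ + e sin θ₂)]) = 13.0000 → r = 13
L² = (x₁ − r cos θ₁)² + (r sin θ₁ − e)² = 69696.0146 → L = 264.0000 → L = 264
check at θ₃=306°: x = 270.2032 (printed 270.2032) ✓

r = 13, L = 264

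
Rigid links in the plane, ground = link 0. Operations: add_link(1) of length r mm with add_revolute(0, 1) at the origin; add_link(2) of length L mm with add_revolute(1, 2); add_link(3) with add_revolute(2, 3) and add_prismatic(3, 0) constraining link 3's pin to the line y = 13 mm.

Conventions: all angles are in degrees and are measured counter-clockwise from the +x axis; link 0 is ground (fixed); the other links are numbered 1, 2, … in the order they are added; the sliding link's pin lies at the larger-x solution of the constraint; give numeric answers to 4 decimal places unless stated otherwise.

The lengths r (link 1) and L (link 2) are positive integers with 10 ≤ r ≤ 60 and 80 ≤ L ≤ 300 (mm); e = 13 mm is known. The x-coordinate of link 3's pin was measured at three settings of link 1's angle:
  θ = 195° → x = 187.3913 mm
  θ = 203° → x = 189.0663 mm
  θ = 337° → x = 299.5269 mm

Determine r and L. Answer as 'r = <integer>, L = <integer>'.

constraint per measurement: (x − r cos θ)² + (r sin θ − e)² = L²
subtracting the θ₁ and θ₂ equations cancels the r² and L² terms:
r = (x₁² − x₂²) / (2[(x₁cos θ₁ + e sin θ₁) − (x₂cos θ₂ + e sin θ₂)]) = 59.9992 → r = 60
L² = (x₁ − r cos θ₁)² + (r sin θ₁ − e)² = 61008.9886 → L = 247.0000 → L = 247
check at θ₃=337°: x = 299.5269 (printed 299.5269) ✓

r = 60, L = 247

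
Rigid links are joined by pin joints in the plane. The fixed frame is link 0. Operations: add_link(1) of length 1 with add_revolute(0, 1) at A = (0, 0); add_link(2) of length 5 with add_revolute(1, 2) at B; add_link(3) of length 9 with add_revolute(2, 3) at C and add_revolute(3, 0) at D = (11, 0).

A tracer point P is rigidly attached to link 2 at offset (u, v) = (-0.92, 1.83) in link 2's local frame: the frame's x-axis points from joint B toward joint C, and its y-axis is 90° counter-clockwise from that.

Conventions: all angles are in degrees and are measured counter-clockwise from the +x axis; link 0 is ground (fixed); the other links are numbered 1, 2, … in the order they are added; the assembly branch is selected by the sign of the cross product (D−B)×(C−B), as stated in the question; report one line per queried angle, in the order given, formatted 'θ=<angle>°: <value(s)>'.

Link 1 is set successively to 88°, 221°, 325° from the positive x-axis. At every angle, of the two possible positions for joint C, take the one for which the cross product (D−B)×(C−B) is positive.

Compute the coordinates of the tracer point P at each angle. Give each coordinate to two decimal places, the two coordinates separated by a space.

A=(0,0), D=(11.00,0)
θ=88°: B = A + 1.00·(cos88°, sin88°) = (0.0349, 0.9994)
θ=88°: |BD| = 11.0105
θ=88°: circle(B,5.00) ∩ circle(D,9.00): a=2.9623, h=4.0280
θ=88°:   candidates: C₊=(3.3505,4.7419) cross=44.351; C₋=(2.6193,-3.2809) cross=-44.351
θ=88°:   branch + wants cross > 0 → take C=(3.3505,4.7419) (cross=44.351)
θ=88°: ex = (C−B)/|BC| = (0.6631,0.7485); ey = (-0.7485,0.6631)
θ=88°: P = B + -0.92·ex + 1.83·ey = (-1.9449,1.5243)
θ=221°: B = A + 1.00·(cos221°, sin221°) = (-0.7547, -0.6561)
θ=221°: |BD| = 11.7730
θ=221°: circle(B,5.00) ∩ circle(D,9.00): a=3.5082, h=3.5627
θ=221°:   candidates: C₊=(2.5495,3.0966) cross=41.943; C₋=(2.9466,-4.0177) cross=-41.943
θ=221°:   branch + wants cross > 0 → take C=(2.5495,3.0966) (cross=41.943)
θ=221°: ex = (C−B)/|BC| = (0.6608,0.7505); ey = (-0.7505,0.6608)
θ=221°: P = B + -0.92·ex + 1.83·ey = (-2.7361,-0.1372)
θ=325°: B = A + 1.00·(cos325°, sin325°) = (0.8192, -0.5736)
θ=325°: |BD| = 10.1970
θ=325°: circle(B,5.00) ∩ circle(D,9.00): a=2.3526, h=4.4120
θ=325°:   candidates: C₊=(2.9198,3.9637) cross=44.989; C₋=(3.4162,-4.8462) cross=-44.989
θ=325°:   branch + wants cross > 0 → take C=(2.9198,3.9637) (cross=44.989)
θ=325°: ex = (C−B)/|BC| = (0.4201,0.9075); ey = (-0.9075,0.4201)
θ=325°: P = B + -0.92·ex + 1.83·ey = (-1.2280,-0.6396)

θ=88°: -1.94 1.52
θ=221°: -2.74 -0.14
θ=325°: -1.23 -0.64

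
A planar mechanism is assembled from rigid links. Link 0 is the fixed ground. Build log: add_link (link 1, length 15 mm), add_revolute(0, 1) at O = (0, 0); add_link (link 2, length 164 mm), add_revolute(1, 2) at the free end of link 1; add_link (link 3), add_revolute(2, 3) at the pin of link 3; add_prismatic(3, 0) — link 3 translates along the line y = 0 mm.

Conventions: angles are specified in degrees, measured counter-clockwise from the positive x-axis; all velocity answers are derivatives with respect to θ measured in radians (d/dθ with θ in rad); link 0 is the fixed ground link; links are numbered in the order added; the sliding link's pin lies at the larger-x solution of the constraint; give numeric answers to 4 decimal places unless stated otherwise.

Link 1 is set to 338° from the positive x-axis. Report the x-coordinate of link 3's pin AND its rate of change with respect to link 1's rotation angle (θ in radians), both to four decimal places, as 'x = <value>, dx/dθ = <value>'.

geometry: r = 15 mm, L = 164 mm, e = 0 mm
crank pin P = (r cos θ, r sin θ) = (13.907758, -5.619099)
h = r sin θ − e = -5.619099 − 0 = -5.619099
x = r cos θ + √(L² − h²) = 13.907758 + 163.903709 = 177.811467
dx/dθ = −r sin θ − h·r cos θ/√(L² − h²) (θ in radians; h = -5.619099) = 6.095898

x = 177.8115, dx/dθ = 6.0959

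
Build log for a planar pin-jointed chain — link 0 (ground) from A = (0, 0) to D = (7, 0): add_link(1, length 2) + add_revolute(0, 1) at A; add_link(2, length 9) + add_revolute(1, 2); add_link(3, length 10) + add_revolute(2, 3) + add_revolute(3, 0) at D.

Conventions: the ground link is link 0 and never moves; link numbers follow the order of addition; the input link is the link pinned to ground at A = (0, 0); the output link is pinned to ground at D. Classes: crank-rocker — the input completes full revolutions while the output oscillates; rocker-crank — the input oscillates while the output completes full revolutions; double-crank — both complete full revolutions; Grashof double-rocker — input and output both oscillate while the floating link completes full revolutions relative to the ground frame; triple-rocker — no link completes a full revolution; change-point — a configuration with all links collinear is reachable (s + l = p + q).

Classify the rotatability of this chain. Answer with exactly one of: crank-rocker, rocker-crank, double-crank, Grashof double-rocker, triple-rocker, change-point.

lengths: ground=7, input=2, coupler=9, output=10
sorted: s=2 (shortest), l=10 (longest), p+q=16
s + l = 12 vs p + q = 16
s + l < p + q (Grashof) with shortest = input link → crank-rocker

crank-rocker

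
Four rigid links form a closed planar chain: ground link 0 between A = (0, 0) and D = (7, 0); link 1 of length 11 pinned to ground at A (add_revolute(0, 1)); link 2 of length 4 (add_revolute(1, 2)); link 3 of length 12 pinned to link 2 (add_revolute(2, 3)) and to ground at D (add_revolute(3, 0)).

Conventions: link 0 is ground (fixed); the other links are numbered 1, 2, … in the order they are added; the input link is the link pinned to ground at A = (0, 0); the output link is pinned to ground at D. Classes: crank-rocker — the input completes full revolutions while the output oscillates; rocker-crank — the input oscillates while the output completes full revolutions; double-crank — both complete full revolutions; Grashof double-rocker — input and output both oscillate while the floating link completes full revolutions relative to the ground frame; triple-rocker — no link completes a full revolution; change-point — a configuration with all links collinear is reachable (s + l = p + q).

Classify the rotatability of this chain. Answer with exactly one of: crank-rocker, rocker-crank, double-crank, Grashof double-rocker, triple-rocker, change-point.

lengths: ground=7, input=11, coupler=4, output=12
sorted: s=4 (shortest), l=12 (longest), p+q=18
s + l = 16 vs p + q = 18
s + l < p + q (Grashof) with shortest = coupler link → Grashof double-rocker

Grashof double-rocker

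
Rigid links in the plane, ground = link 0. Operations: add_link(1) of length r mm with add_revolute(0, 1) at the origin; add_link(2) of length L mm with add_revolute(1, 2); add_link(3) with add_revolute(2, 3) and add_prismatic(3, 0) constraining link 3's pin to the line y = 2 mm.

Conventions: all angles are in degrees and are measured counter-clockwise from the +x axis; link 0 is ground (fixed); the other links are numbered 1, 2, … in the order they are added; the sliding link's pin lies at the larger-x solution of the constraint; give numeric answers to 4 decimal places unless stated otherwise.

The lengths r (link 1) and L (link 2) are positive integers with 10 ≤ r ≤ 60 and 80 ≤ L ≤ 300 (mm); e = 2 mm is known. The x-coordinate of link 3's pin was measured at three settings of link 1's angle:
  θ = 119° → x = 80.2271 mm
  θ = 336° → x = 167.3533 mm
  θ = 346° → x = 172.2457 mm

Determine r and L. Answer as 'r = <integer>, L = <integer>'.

constraint per measurement: (x − r cos θ)² + (r sin θ − e)² = L²
subtracting the θ₁ and θ₂ equations cancels the r² and L² terms:
r = (x₁² − x₂²) / (2[(x₁cos θ₁ + e sin θ₁) − (x₂cos θ₂ + e sin θ₂)]) = 57.0000 → r = 57
L² = (x₁ − r cos θ₁)² + (r sin θ₁ − e)² = 13923.9894 → L = 118.0000 → L = 118
check at θ₃=346°: x = 172.2457 (printed 172.2457) ✓

r = 57, L = 118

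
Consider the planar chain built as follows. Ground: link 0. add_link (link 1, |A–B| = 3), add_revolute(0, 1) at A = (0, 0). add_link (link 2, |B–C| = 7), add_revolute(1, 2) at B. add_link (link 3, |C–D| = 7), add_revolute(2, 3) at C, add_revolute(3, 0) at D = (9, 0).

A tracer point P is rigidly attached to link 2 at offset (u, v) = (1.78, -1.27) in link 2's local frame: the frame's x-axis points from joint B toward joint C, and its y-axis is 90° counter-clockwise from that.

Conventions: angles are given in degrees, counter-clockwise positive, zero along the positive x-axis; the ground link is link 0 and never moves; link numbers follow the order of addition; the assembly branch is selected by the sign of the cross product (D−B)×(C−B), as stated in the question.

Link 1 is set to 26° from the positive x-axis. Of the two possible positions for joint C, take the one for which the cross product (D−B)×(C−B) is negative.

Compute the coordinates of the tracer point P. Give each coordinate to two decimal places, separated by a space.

A=(0,0), D=(9.00,0)
B = A + 3.00·(cos26°, sin26°) = (2.6964, 1.3151)
|BD| = 6.4393
circle(B,7.00) ∩ circle(D,7.00): a=3.2197, h=6.2156
  candidates: C₊=(7.1176,6.7422) cross=40.024; C₋=(4.5788,-5.4270) cross=-40.024
  branch - wants cross < 0 → take C=(4.5788,-5.4270) (cross=-40.024)
ex = (C−B)/|BC| = (0.2689,-0.9632); ey = (0.9632,0.2689)
P = B + 1.78·ex + -1.27·ey = (1.9518,-0.7408)

1.95 -0.74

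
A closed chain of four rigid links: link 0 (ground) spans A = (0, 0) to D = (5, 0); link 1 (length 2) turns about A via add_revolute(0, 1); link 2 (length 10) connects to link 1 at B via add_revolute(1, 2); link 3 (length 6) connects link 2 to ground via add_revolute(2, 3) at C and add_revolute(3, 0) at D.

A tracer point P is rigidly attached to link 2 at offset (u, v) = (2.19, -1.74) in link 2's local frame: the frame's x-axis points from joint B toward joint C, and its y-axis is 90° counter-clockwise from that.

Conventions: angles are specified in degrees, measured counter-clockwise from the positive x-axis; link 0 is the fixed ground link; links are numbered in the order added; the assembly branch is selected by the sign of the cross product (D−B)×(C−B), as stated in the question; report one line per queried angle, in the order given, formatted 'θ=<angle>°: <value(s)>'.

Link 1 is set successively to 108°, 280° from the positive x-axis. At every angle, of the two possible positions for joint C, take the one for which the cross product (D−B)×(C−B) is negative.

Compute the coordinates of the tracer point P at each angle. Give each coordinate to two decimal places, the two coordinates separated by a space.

A=(0,0), D=(5.00,0)
θ=108°: B = A + 2.00·(cos108°, sin108°) = (-0.6180, 1.9021)
θ=108°: |BD| = 5.9313
θ=108°: circle(B,10.00) ∩ circle(D,6.00): a=8.3608, h=5.4861
θ=108°:   candidates: C₊=(9.0605,4.4173) cross=32.540; C₋=(5.5418,-5.9755) cross=-32.540
θ=108°:   branch - wants cross < 0 → take C=(5.5418,-5.9755) (cross=-32.540)
θ=108°: ex = (C−B)/|BC| = (0.6160,-0.7878); ey = (0.7878,0.6160)
θ=108°: P = B + 2.19·ex + -1.74·ey = (-0.6397,-0.8949)
θ=280°: B = A + 2.00·(cos280°, sin280°) = (0.3473, -1.9696)
θ=280°: |BD| = 5.0524
θ=280°: circle(B,10.00) ∩ circle(D,6.00): a=8.8598, h=4.6372
θ=280°:   candidates: C₊=(6.6984,5.7546) cross=23.429; C₋=(10.3139,-2.7861) cross=-23.429
θ=280°:   branch - wants cross < 0 → take C=(10.3139,-2.7861) (cross=-23.429)
θ=280°: ex = (C−B)/|BC| = (0.9967,-0.0816); ey = (0.0816,0.9967)
θ=280°: P = B + 2.19·ex + -1.74·ey = (2.3879,-3.8826)

θ=108°: -0.64 -0.89
θ=280°: 2.39 -3.88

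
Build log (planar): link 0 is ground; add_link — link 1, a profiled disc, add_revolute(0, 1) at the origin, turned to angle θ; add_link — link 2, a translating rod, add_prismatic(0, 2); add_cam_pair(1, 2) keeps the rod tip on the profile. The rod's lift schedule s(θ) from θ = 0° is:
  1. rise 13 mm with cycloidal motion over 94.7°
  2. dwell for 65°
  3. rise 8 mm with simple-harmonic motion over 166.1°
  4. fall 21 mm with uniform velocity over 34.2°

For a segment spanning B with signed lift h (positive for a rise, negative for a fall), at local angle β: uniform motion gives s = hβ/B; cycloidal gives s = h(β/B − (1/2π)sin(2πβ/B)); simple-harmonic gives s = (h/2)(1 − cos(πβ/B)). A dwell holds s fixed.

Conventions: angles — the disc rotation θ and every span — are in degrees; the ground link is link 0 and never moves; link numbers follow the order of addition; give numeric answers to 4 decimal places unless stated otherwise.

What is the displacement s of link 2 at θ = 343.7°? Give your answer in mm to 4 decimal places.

seg 1 [0°–94.7°] cycloidal, h=13: full span → s += 13 → s = 13.0000
seg 2 [94.7°–159.7°] dwell: s stays 13.0000
seg 3 [159.7°–325.8°] simple-harmonic, h=8: full span → s += 8 → s = 21.0000
seg 4 [325.8°–360°] uniform, h=-21: θ=343.7° here. β=17.9, B=34.2. -21·17.9/34.2 = -10.9912 → s = 10.0088

10.0088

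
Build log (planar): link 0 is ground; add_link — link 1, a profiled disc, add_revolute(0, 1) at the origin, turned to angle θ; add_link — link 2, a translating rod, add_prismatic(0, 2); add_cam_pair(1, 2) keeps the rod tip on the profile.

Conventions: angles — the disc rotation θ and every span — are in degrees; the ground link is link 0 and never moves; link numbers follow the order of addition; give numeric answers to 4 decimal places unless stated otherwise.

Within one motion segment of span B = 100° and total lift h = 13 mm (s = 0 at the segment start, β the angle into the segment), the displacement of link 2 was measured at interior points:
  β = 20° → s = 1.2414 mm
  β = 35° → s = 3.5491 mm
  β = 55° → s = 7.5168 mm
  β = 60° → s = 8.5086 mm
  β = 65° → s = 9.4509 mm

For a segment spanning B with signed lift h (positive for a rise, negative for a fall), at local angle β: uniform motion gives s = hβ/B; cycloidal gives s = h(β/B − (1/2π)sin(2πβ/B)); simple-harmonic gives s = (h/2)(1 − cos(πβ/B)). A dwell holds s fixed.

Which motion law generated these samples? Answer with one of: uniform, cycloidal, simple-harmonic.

candidates at β/B = r: uniform s = h·r (linear in β); cycloidal s = h·(r − sin(2πr)/(2π)); simple-harmonic s = (h/2)(1 − cos(πr))
β=20°: printed 1.2414 | uniform 2.6000, cycloidal 0.6323, simple-harmonic 1.2414
β=35°: printed 3.5491 | uniform 4.5500, cycloidal 2.8761, simple-harmonic 3.5491
β=55°: printed 7.5168 | uniform 7.1500, cycloidal 7.7894, simple-harmonic 7.5168
β=60°: printed 8.5086 | uniform 7.8000, cycloidal 9.0161, simple-harmonic 8.5086
β=65°: printed 9.4509 | uniform 8.4500, cycloidal 10.1239, simple-harmonic 9.4509
only one law matches every sample → simple-harmonic

simple-harmonic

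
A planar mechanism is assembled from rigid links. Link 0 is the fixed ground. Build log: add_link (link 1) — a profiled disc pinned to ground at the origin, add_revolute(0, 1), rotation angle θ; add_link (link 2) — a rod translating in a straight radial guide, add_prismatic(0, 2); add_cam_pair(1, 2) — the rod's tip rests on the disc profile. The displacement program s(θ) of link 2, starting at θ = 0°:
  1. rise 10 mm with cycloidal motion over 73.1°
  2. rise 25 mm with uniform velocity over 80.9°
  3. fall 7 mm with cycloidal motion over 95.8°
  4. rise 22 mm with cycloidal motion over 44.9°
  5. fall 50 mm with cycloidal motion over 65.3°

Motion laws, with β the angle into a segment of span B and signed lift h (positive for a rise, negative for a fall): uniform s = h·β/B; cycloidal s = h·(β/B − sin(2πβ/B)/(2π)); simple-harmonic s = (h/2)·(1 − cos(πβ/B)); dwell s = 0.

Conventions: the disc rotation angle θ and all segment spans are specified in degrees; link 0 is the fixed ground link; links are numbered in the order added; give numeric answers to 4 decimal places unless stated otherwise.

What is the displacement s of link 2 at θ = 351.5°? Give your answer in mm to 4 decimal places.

seg 1 [0°–73.1°] cycloidal, h=10: full span → s += 10 → s = 10.0000
seg 2 [73.1°–154°] uniform, h=25: full span → s += 25 → s = 35.0000
seg 3 [154°–249.8°] cycloidal, h=-7: full span → s += -7 → s = 28.0000
seg 4 [249.8°–294.7°] cycloidal, h=22: full span → s += 22 → s = 50.0000
seg 5 [294.7°–360°] cycloidal, h=-50: θ=351.5° here. β=56.8, B=65.3. -50·(0.8698 − sin(2π·0.8698)/(2π)) = -49.2983 → s = 0.7017

0.7017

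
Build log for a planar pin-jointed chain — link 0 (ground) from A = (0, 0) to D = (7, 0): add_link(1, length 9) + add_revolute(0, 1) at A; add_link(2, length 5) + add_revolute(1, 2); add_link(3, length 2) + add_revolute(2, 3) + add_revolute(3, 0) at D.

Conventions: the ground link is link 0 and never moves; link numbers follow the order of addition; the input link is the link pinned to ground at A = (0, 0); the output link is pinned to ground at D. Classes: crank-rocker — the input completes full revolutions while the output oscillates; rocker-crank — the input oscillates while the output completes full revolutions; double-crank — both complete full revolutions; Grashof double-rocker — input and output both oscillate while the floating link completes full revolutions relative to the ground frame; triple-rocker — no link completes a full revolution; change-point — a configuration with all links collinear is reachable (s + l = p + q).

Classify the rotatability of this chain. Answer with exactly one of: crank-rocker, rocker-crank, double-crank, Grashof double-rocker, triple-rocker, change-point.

lengths: ground=7, input=9, coupler=5, output=2
sorted: s=2 (shortest), l=9 (longest), p+q=12
s + l = 11 vs p + q = 12
s + l < p + q (Grashof) with shortest = output link → rocker-crank

rocker-crank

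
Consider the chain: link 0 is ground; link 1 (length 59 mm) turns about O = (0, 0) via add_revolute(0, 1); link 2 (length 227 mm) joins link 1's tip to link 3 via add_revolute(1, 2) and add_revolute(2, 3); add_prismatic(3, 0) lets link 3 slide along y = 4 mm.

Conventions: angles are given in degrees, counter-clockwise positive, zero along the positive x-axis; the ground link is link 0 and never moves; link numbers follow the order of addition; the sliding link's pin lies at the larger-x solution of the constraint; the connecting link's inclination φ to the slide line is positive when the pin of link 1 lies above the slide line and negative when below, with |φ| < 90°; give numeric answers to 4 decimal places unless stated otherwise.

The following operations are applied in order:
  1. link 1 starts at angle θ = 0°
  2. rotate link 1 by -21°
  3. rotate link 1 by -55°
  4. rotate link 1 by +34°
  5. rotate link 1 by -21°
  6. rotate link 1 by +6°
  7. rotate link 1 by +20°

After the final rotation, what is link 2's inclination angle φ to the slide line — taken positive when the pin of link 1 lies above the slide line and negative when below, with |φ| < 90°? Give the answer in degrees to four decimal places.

geometry: r = 59 mm, L = 227 mm, e = 4 mm; θ starts at 0°
rotate link 1 by -21°: θ ← 0° -21° = -21°
rotate link 1 by -55°: θ ← -21° -55° = -76°
rotate link 1 by +34°: θ ← -76° +34° = -42°
rotate link 1 by -21°: θ ← -42° -21° = -63°
rotate link 1 by +6°: θ ← -63° +6° = -57°
rotate link 1 by +20°: θ ← -57° +20° = -37°
h = r sin θ − e = -35.507086 − 4 = -39.507086
sin φ = h / L = -39.507086 / 227 = -0.17404003
φ = arcsin(-0.17404003) = -10.022799°

-10.0228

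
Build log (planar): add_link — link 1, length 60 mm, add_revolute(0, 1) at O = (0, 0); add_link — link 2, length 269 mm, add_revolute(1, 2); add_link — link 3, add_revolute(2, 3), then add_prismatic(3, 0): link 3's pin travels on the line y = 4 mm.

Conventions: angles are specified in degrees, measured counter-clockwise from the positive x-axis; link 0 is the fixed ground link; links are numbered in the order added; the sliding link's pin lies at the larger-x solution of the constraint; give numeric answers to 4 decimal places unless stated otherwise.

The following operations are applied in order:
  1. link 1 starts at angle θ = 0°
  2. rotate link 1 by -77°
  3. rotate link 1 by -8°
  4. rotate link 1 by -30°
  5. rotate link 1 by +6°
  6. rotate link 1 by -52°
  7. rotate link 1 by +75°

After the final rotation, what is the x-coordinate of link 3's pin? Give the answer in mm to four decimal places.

geometry: r = 60 mm, L = 269 mm, e = 4 mm; θ starts at 0°
rotate link 1 by -77°: θ ← 0° -77° = -77°
rotate link 1 by -8°: θ ← -77° -8° = -85°
rotate link 1 by -30°: θ ← -85° -30° = -115°
rotate link 1 by +6°: θ ← -115° +6° = -109°
rotate link 1 by -52°: θ ← -109° -52° = -161°
rotate link 1 by +75°: θ ← -161° +75° = -86°
crank pin P = (r cos θ, r sin θ) = (4.185388, -59.853843)
h = r sin θ − e = -59.853843 − 4 = -63.853843
x = r cos θ + √(L² − h²) = 4.185388 + 261.311475 = 265.496863

265.4969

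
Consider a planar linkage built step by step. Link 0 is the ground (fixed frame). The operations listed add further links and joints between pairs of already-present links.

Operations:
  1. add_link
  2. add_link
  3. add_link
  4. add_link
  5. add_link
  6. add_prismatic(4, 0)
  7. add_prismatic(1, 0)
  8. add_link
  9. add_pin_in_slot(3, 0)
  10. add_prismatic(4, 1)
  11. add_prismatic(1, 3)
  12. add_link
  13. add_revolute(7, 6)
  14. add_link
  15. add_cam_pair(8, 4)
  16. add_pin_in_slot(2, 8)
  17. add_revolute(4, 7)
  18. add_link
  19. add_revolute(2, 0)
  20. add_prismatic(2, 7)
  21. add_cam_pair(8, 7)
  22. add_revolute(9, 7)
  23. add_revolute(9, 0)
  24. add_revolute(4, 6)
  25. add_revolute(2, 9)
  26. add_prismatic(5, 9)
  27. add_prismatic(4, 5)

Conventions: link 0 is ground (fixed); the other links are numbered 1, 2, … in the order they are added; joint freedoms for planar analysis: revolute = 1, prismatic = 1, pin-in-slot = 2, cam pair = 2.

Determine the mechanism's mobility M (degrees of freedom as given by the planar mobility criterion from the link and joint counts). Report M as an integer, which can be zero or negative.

link 0 = ground. State L|J1|J2 = 1|0|0
+link1  2|0|0
+link2  3|0|0
+link3  4|0|0
+link4  5|0|0
+link5  6|0|0
P(4,0) f=1→J1  6|1|0
P(1,0) f=1→J1  6|2|0
+link6  7|2|0
PS(3,0) f=2→J2  7|2|1
P(4,1) f=1→J1  7|3|1
P(1,3) f=1→J1  7|4|1
+link7  8|4|1
R(7,6) f=1→J1  8|5|1
+link8  9|5|1
C(8,4) f=2→J2  9|5|2
PS(2,8) f=2→J2  9|5|3
R(4,7) f=1→J1  9|6|3
+link9  10|6|3
R(2,0) f=1→J1  10|7|3
P(2,7) f=1→J1  10|8|3
C(8,7) f=2→J2  10|8|4
R(9,7) f=1→J1  10|9|4
R(9,0) f=1→J1  10|10|4
R(4,6) f=1→J1  10|11|4
R(2,9) f=1→J1  10|12|4
P(5,9) f=1→J1  10|13|4
P(4,5) f=1→J1  10|14|4
M = 3(10−1)−2·14−4 = 27−28−4 = -5

M = -5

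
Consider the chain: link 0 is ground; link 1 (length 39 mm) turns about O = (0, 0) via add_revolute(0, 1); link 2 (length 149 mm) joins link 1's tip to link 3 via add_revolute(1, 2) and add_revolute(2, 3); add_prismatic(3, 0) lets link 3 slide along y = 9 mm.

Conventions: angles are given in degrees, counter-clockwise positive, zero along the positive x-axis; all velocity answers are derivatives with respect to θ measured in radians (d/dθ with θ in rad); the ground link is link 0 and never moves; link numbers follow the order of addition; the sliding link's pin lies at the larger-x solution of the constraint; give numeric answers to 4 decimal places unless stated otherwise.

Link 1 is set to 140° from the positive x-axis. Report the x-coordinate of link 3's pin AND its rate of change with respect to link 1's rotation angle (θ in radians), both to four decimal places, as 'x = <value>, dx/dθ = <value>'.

geometry: r = 39 mm, L = 149 mm, e = 9 mm
crank pin P = (r cos θ, r sin θ) = (-29.875733, 25.068717)
h = r sin θ − e = 25.068717 − 9 = 16.068717
x = r cos θ + √(L² − h²) = -29.875733 + 148.131011 = 118.255277
dx/dθ = −r sin θ − h·r cos θ/√(L² − h²) (θ in radians; h = 16.068717) = -21.827905

x = 118.2553, dx/dθ = -21.8279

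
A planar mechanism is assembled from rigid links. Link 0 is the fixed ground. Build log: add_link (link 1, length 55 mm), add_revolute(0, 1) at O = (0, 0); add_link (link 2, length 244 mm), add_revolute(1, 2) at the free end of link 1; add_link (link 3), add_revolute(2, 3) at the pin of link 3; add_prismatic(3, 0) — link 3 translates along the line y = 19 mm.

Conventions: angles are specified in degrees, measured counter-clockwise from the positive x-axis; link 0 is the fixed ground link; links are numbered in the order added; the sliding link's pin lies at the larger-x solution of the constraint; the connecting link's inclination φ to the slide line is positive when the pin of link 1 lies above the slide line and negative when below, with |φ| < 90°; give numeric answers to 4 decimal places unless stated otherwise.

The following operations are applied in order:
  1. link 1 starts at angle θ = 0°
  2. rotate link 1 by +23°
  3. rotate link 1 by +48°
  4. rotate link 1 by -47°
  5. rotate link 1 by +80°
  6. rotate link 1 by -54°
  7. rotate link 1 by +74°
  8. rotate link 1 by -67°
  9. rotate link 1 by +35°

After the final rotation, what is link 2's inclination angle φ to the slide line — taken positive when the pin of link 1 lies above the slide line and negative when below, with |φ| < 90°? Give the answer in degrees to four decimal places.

geometry: r = 55 mm, L = 244 mm, e = 19 mm; θ starts at 0°
rotate link 1 by +23°: θ ← 0° +23° = 23°
rotate link 1 by +48°: θ ← 23° +48° = 71°
rotate link 1 by -47°: θ ← 71° -47° = 24°
rotate link 1 by +80°: θ ← 24° +80° = 104°
rotate link 1 by -54°: θ ← 104° -54° = 50°
rotate link 1 by +74°: θ ← 50° +74° = 124°
rotate link 1 by -67°: θ ← 124° -67° = 57°
rotate link 1 by +35°: θ ← 57° +35° = 92°
h = r sin θ − e = 54.966495 − 19 = 35.966495
sin φ = h / L = 35.966495 / 244 = 0.14740367
φ = arcsin(0.14740367) = 8.476495°

8.4765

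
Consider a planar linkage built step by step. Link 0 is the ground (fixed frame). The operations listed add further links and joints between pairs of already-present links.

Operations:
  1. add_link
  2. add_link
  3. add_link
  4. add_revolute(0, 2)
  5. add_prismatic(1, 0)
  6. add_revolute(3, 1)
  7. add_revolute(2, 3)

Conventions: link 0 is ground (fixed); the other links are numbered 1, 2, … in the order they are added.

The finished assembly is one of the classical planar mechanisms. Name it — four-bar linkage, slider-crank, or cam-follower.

links: 4 (incl. ground); joints: 3 revolute, 1 prismatic, 0 higher (cam) pair, forming one closed loop
4 links, 3 revolutes + 1 prismatic in one loop → slider-crank

slider-crank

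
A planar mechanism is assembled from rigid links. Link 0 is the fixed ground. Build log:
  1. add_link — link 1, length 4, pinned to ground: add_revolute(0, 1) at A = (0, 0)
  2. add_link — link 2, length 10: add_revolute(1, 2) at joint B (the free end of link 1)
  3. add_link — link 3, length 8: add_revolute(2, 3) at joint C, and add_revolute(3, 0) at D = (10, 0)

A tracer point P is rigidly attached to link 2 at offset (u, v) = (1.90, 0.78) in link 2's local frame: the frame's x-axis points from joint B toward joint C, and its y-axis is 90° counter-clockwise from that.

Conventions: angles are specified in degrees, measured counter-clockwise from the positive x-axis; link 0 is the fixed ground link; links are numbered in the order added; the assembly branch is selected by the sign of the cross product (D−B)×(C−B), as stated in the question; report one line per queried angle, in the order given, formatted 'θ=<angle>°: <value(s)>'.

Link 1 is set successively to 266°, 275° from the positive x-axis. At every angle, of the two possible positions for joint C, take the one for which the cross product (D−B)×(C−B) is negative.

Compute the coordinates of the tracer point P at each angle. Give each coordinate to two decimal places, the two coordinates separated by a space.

A=(0,0), D=(10.00,0)
θ=266°: B = A + 4.00·(cos266°, sin266°) = (-0.2790, -3.9903)
θ=266°: |BD| = 11.0264
θ=266°: circle(B,10.00) ∩ circle(D,8.00): a=7.1456, h=6.9957
θ=266°:   candidates: C₊=(3.8507,5.1172) cross=77.137; C₋=(8.9139,-7.9259) cross=-77.137
θ=266°:   branch - wants cross < 0 → take C=(8.9139,-7.9259) (cross=-77.137)
θ=266°: ex = (C−B)/|BC| = (0.9193,-0.3936); ey = (0.3936,0.9193)
θ=266°: P = B + 1.90·ex + 0.78·ey = (1.7746,-4.0210)
θ=275°: B = A + 4.00·(cos275°, sin275°) = (0.3486, -3.9848)
θ=275°: |BD| = 10.4416
θ=275°: circle(B,10.00) ∩ circle(D,8.00): a=6.9447, h=7.1952
θ=275°:   candidates: C₊=(4.0218,5.3162) cross=75.130; C₋=(9.5136,-7.9852) cross=-75.130
θ=275°:   branch - wants cross < 0 → take C=(9.5136,-7.9852) (cross=-75.130)
θ=275°: ex = (C−B)/|BC| = (0.9165,-0.4000); ey = (0.4000,0.9165)
θ=275°: P = B + 1.90·ex + 0.78·ey = (2.4020,-4.0300)

θ=266°: 1.77 -4.02
θ=275°: 2.40 -4.03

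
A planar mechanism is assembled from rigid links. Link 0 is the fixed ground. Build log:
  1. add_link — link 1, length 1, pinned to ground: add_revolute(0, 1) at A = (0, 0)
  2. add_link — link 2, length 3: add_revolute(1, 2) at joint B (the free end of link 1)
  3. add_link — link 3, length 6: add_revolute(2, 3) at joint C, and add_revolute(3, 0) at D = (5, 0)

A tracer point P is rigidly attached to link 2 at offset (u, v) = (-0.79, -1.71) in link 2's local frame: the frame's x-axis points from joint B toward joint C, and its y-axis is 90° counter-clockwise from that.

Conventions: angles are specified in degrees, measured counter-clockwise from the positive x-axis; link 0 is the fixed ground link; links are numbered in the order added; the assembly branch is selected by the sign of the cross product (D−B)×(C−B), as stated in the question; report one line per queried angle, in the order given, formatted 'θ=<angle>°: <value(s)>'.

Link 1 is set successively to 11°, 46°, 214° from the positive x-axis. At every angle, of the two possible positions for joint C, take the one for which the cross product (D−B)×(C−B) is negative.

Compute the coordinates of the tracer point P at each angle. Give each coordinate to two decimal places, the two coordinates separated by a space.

A=(0,0), D=(5.00,0)
θ=11°: B = A + 1.00·(cos11°, sin11°) = (0.9816, 0.1908)
θ=11°: |BD| = 4.0229
θ=11°: circle(B,3.00) ∩ circle(D,6.00): a=-1.3443, h=2.6819
θ=11°:   candidates: C₊=(-0.2340,2.9335) cross=10.789; C₋=(-0.4884,-2.4243) cross=-10.789
θ=11°:   branch - wants cross < 0 → take C=(-0.4884,-2.4243) (cross=-10.789)
θ=11°: ex = (C−B)/|BC| = (-0.4900,-0.8717); ey = (0.8717,-0.4900)
θ=11°: P = B + -0.79·ex + -1.71·ey = (-0.1219,1.7174)
θ=46°: B = A + 1.00·(cos46°, sin46°) = (0.6947, 0.7193)
θ=46°: |BD| = 4.3650
θ=46°: circle(B,3.00) ∩ circle(D,6.00): a=-0.9103, h=2.8586
θ=46°:   candidates: C₊=(0.2679,3.6888) cross=12.478; C₋=(-0.6742,-1.9501) cross=-12.478
θ=46°:   branch - wants cross < 0 → take C=(-0.6742,-1.9501) (cross=-12.478)
θ=46°: ex = (C−B)/|BC| = (-0.4563,-0.8898); ey = (0.8898,-0.4563)
θ=46°: P = B + -0.79·ex + -1.71·ey = (-0.4665,2.2026)
θ=214°: B = A + 1.00·(cos214°, sin214°) = (-0.8290, -0.5592)
θ=214°: |BD| = 5.8558
θ=214°: circle(B,3.00) ∩ circle(D,6.00): a=0.6225, h=2.9347
θ=214°:   candidates: C₊=(-0.4896,2.4215) cross=17.185; C₋=(0.0709,-3.4210) cross=-17.185
θ=214°:   branch - wants cross < 0 → take C=(0.0709,-3.4210) (cross=-17.185)
θ=214°: ex = (C−B)/|BC| = (0.3000,-0.9540); ey = (0.9540,0.3000)
θ=214°: P = B + -0.79·ex + -1.71·ey = (-2.6973,-0.3185)

θ=11°: -0.12 1.72
θ=46°: -0.47 2.20
θ=214°: -2.70 -0.32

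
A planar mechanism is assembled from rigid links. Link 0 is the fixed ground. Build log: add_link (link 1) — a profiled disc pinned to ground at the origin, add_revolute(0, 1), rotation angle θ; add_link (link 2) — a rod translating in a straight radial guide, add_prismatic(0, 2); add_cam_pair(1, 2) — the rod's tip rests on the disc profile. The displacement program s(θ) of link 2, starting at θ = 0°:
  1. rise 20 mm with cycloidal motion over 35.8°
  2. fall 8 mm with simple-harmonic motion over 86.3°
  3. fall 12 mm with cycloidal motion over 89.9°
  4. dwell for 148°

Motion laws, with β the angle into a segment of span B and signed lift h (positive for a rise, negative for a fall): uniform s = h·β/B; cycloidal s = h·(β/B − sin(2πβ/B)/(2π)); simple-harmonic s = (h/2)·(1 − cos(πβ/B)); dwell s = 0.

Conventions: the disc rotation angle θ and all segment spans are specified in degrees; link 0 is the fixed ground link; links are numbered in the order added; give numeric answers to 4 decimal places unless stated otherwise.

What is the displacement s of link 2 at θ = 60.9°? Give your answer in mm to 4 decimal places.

seg 1 [0°–35.8°] cycloidal, h=20: full span → s += 20 → s = 20.0000
seg 2 [35.8°–122.1°] simple-harmonic, h=-8: θ=60.9° here. β=25.1, B=86.3. -8/2·(1 − cos(π·0.2908)) = -1.5568 → s = 18.4432

18.4432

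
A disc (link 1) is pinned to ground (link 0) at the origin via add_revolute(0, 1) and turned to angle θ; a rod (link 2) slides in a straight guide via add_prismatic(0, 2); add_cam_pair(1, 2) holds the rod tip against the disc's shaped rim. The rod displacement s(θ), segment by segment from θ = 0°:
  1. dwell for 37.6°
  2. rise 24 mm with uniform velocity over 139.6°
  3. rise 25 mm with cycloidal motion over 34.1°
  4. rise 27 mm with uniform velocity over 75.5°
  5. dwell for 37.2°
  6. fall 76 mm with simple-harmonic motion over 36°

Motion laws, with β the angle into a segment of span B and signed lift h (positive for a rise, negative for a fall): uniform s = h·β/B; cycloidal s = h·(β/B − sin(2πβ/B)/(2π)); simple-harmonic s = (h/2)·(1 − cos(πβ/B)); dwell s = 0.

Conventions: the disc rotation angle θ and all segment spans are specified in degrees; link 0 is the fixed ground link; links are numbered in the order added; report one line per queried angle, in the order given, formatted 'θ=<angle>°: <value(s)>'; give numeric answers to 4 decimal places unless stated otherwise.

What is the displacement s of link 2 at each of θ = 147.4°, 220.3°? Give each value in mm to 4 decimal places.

segment 1 (0° to 37.6°, dwell): s unchanged at 0.0000
θ = 147.4° falls in segment 2 (37.6° to 177.2°, uniform, h = 24): β = 147.4 − 37.6 = 109.8°, B = 139.6°; Δs = 24·109.8/139.6 = 18.8768; s = 0.0000 + 18.8768 = 18.8768
segment 2 (37.6° to 177.2°, uniform, h = 24) is passed completely: s = 0.0000 + (24) = 24.0000
segment 3 (177.2° to 211.3°, cycloidal, h = 25) is passed completely: s = 24.0000 + (25) = 49.0000
θ = 220.3° falls in segment 4 (211.3° to 286.8°, uniform, h = 27): β = 220.3 − 211.3 = 9°, B = 75.5°; Δs = 27·9/75.5 = 3.2185; s = 49.0000 + 3.2185 = 52.2185

θ=147.4°: 18.8768
θ=220.3°: 52.2185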